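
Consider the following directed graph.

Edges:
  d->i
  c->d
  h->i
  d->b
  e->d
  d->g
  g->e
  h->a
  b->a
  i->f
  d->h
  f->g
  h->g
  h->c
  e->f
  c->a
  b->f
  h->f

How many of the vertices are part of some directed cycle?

A vertex is on a directed cycle iff it belongs to a strongly connected component of size ≥ 2 (or has a self-loop).
The vertices on cycles are {b, c, d, e, f, g, h, i} — 8 in total.

8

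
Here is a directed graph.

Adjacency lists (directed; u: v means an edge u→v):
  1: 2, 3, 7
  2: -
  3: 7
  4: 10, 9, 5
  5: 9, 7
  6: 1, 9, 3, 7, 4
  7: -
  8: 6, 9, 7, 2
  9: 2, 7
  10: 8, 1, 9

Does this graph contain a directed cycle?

Yes

DFS with white/gray/black marking, starting from 9:
9 gray
  2 gray
  2 black
  7 gray
  7 black
9 black
1 gray
  1→2: 2 black — skip
  3 gray
    3→7: 7 black — skip
  3 black
  1→7: 7 black — skip
1 black
4 gray
  10 gray
    8 gray
      6 gray
        6→1: 1 black — skip
        6→9: 9 black — skip
        6→3: 3 black — skip
        6→7: 7 black — skip
        6→4: 4 is gray → back edge
Back edge found, so a cycle exists: 4 → 10 → 8 → 6 → 4.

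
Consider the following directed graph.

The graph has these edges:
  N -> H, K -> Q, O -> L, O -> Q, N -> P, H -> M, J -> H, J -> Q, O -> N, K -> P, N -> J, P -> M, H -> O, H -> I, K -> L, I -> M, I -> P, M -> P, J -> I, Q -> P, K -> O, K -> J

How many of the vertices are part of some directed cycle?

A vertex is on a directed cycle iff it belongs to a strongly connected component of size ≥ 2 (or has a self-loop).
The vertices on cycles are {H, J, M, N, O, P} — 6 in total.

6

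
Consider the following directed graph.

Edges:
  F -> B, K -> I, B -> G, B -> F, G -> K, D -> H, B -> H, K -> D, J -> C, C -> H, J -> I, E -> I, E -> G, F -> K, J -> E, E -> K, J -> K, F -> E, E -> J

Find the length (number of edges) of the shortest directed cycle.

For each vertex v, BFS finds the shortest path from v back to v.
The shortest such closed walk is F → B → F, length 2.

2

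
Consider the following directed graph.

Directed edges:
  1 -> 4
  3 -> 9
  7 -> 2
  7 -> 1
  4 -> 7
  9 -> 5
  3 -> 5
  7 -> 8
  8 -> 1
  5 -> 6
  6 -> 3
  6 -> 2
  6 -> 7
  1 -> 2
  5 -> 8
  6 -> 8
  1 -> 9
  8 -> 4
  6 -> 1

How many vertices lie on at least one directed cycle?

8

A vertex is on a directed cycle iff it belongs to a strongly connected component of size ≥ 2 (or has a self-loop).
The vertices on cycles are {1, 3, 4, 5, 6, 7, 8, 9} — 8 in total.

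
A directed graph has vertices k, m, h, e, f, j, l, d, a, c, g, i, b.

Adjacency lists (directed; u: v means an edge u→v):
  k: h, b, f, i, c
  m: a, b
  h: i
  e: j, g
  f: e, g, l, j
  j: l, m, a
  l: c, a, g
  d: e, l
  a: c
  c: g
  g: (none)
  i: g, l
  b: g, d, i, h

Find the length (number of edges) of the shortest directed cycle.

For each vertex v, BFS finds the shortest path from v back to v.
The shortest such closed walk is b → d → e → j → m → b, length 5.

5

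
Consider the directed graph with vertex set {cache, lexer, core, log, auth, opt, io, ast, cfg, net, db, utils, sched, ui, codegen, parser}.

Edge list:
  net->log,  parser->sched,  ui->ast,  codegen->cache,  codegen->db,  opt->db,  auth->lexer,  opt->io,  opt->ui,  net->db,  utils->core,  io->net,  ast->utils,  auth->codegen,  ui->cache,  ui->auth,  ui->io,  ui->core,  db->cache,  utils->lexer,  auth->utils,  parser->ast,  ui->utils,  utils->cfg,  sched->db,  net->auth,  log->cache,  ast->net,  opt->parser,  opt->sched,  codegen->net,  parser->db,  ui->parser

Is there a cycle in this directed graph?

Yes

DFS with white/gray/black marking, starting from cfg:
cfg gray
cfg black
cache gray
cache black
lexer gray
lexer black
core gray
core black
log gray
  log→cache: cache black — skip
log black
auth gray
  auth→lexer: lexer black — skip
  utils gray
    utils→lexer: lexer black — skip
    utils→core: core black — skip
    utils→cfg: cfg black — skip
  utils black
  codegen gray
    db gray
      db→cache: cache black — skip
    db black
    net gray
      net→db: db black — skip
      net→auth: auth is gray → back edge
Back edge found, so a cycle exists: auth → codegen → net → auth.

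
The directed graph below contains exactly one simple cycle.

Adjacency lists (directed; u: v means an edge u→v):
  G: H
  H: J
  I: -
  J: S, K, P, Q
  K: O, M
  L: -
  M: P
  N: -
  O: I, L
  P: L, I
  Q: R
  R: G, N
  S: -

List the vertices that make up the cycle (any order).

G, H, J, Q, R

DFS with gray/black marking from J:
J gray
  S gray
  S black
  K gray
    O gray
      I gray
      I black
      L gray
      L black
    O black
    M gray
      P gray
        P→L: L black — skip
        P→I: I black — skip
      P black
    M black
  K black
  J→P: P black — skip
  Q gray
    R gray
      G gray
        H gray
          H→J: J is gray → back edge
Back edge closes the cycle J → Q → R → G → H → J; its vertices are {G, H, J, Q, R}.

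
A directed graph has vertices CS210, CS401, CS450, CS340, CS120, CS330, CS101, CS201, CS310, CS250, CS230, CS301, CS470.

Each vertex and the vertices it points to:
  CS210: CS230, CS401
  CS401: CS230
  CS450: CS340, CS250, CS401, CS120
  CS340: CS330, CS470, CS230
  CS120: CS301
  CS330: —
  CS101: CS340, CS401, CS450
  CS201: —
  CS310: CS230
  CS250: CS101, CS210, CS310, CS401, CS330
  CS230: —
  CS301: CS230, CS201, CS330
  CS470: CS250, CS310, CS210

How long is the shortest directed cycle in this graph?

For each vertex v, BFS finds the shortest path from v back to v.
The shortest such closed walk is CS450 → CS250 → CS101 → CS450, length 3.

3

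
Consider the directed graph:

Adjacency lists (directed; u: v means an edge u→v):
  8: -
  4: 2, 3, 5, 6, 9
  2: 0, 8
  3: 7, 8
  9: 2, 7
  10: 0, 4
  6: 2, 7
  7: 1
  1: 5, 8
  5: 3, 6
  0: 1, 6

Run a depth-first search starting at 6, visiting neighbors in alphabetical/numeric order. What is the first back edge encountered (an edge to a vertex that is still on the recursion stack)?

DFS from 6 (visiting neighbors in alphabetical/numeric order); mark gray on enter, black on exit:
6 gray
  2 gray
    0 gray
      1 gray
        5 gray
          3 gray
            7 gray
              7→1: 1 is gray → back edge
First back edge: 7 → 1.

7→1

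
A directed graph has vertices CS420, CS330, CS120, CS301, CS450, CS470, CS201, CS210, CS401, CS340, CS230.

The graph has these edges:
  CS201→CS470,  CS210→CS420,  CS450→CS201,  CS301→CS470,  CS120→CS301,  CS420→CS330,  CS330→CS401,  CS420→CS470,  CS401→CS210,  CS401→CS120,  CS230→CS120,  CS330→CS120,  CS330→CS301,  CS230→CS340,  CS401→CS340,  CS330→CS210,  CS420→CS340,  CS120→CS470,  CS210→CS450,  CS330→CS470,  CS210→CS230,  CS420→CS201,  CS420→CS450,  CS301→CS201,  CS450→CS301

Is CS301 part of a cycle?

No

CS301 lies on a cycle iff there is a path from CS301 back to itself.
Exploring from CS301, it never reaches itself; equivalently, its strongly connected component is a singleton.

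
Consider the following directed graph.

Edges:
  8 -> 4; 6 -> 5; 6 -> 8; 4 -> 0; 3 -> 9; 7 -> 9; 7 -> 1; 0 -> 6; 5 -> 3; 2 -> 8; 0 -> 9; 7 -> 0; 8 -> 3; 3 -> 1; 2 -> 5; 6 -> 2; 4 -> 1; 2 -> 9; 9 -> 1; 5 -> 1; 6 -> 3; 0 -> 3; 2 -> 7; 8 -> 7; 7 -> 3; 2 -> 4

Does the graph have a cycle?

DFS with white/gray/black marking, starting from 4:
4 gray
  0 gray
    9 gray
      1 gray
      1 black
    9 black
    3 gray
      3→1: 1 black — skip
      3→9: 9 black — skip
    3 black
    6 gray
      5 gray
        5→3: 3 black — skip
        5→1: 1 black — skip
      5 black
      6→3: 3 black — skip
      2 gray
        8 gray
          7 gray
            7→1: 1 black — skip
            7→0: 0 is gray → back edge
Back edge found, so a cycle exists: 0 → 6 → 2 → 8 → 7 → 0.

Yes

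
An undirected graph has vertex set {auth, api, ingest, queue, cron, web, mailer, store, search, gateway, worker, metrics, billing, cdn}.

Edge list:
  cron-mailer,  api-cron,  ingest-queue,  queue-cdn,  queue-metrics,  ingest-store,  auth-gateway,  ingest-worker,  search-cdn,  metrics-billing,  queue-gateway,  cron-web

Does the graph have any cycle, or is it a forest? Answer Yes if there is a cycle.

DFS, tracking each vertex's parent; an edge to a visited non-parent vertex closes a cycle.
Start from mailer:
visit mailer (parent –)
  visit cron (parent mailer)
    visit api (parent cron)
      api–cron: parent, skip
    cron–mailer: parent, skip
    visit web (parent cron)
      web–cron: parent, skip
visit auth (parent –)
  visit gateway (parent auth)
    visit queue (parent gateway)
      queue–gateway: parent, skip
      visit metrics (parent queue)
        visit billing (parent metrics)
          billing–metrics: parent, skip
        metrics–queue: parent, skip
      visit ingest (parent queue)
        ingest–queue: parent, skip
        visit worker (parent ingest)
          worker–ingest: parent, skip
        visit store (parent ingest)
          store–ingest: parent, skip
      visit cdn (parent queue)
        cdn–queue: parent, skip
        visit search (parent cdn)
          search–cdn: parent, skip
    gateway–auth: parent, skip
No non-parent visited neighbor found — the graph is a forest.

No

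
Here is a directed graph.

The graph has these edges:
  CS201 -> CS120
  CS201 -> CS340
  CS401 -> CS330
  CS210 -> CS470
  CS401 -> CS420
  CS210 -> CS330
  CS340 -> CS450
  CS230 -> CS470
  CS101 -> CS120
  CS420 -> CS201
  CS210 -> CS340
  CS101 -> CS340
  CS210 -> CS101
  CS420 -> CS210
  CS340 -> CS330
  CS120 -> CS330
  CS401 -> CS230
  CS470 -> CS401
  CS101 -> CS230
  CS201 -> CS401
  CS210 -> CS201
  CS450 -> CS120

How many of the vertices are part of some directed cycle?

7

A vertex is on a directed cycle iff it belongs to a strongly connected component of size ≥ 2 (or has a self-loop).
The vertices on cycles are {CS101, CS201, CS210, CS230, CS401, CS420, CS470} — 7 in total.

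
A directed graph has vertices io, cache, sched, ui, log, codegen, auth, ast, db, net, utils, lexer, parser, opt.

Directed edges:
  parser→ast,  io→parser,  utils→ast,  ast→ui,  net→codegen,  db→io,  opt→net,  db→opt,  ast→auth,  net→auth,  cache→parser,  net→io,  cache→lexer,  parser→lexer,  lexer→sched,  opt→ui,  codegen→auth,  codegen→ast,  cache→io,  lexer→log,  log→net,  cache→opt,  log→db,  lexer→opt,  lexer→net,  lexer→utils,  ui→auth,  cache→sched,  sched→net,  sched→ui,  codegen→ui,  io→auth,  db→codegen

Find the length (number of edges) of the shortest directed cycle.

For each vertex v, BFS finds the shortest path from v back to v.
The shortest such closed walk is parser → lexer → net → io → parser, length 4.

4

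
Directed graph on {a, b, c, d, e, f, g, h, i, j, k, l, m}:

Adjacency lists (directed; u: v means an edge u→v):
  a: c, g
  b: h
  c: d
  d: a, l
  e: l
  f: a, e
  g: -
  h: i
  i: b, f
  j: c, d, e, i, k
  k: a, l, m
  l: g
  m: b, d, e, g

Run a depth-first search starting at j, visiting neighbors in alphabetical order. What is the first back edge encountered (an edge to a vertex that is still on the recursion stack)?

DFS from j (visiting neighbors in alphabetical order); mark gray on enter, black on exit:
j gray
  c gray
    d gray
      a gray
        a→c: c is gray → back edge
First back edge: a → c.

a->c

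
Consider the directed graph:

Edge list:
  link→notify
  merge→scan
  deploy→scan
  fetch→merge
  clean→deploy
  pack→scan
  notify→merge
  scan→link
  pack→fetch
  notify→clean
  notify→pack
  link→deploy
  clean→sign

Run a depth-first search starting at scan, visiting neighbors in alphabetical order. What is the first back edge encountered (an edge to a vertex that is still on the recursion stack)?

deploy->scan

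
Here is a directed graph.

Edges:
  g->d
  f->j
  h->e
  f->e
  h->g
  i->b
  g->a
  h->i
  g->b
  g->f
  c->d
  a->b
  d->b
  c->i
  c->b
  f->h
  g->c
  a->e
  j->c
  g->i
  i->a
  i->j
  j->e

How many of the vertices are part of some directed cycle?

6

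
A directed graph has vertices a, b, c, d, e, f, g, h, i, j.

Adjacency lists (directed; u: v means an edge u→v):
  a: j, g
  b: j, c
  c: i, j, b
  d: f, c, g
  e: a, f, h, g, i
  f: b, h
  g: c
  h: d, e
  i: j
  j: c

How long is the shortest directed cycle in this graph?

2

For each vertex v, BFS finds the shortest path from v back to v.
The shortest such closed walk is h → e → h, length 2.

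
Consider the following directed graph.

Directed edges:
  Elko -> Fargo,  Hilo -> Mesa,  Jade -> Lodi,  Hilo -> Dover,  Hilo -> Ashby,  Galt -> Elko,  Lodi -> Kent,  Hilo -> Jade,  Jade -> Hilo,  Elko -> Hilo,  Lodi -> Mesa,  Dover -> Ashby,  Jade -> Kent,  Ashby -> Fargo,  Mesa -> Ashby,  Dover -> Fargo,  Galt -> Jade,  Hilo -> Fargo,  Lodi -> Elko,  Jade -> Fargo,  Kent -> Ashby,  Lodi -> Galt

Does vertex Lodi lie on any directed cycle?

Yes

Lodi is on a cycle iff Lodi can reach itself via ≥1 edge.
Lodi → Galt → Jade → Lodi — yes.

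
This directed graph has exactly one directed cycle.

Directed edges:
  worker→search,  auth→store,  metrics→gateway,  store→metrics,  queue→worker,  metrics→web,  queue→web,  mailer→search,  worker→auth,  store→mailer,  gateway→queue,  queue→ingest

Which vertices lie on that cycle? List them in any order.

auth, queue, store, worker, gateway, metrics

DFS with gray/black marking from queue:
queue gray
  worker gray
    auth gray
      store gray
        metrics gray
          gateway gray
            gateway→queue: queue is gray → back edge
Back edge closes the cycle queue → worker → auth → store → metrics → gateway → queue; its vertices are {auth, queue, store, worker, gateway, metrics}.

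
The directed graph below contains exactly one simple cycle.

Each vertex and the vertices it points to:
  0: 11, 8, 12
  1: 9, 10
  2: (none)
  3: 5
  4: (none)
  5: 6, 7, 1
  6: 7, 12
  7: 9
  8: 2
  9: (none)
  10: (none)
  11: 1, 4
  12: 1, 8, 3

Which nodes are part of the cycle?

3, 5, 6, 12

DFS with gray/black marking from 12:
12 gray
  1 gray
    9 gray
    9 black
    10 gray
    10 black
  1 black
  8 gray
    2 gray
    2 black
  8 black
  3 gray
    5 gray
      6 gray
        7 gray
          7→9: 9 black — skip
        7 black
        6→12: 12 is gray → back edge
Back edge closes the cycle 12 → 3 → 5 → 6 → 12; its vertices are {3, 5, 6, 12}.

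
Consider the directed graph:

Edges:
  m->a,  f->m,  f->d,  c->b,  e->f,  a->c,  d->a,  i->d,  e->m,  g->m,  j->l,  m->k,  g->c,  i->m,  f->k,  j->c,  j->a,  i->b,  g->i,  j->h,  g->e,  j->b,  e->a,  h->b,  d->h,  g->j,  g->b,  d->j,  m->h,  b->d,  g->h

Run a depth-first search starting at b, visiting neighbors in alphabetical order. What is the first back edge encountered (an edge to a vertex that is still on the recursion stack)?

DFS from b (visiting neighbors in alphabetical order); mark gray on enter, black on exit:
b gray
  d gray
    a gray
      c gray
        c→b: b is gray → back edge
First back edge: c → b.

c->b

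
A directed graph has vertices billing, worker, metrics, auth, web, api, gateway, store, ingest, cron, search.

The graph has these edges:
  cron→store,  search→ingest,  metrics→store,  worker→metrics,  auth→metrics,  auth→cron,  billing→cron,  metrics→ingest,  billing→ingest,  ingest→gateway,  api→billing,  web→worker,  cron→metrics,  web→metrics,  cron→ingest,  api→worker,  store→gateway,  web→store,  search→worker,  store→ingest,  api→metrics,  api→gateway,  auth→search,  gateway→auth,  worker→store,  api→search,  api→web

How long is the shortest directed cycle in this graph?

For each vertex v, BFS finds the shortest path from v back to v.
The shortest such closed walk is search → ingest → gateway → auth → search, length 4.

4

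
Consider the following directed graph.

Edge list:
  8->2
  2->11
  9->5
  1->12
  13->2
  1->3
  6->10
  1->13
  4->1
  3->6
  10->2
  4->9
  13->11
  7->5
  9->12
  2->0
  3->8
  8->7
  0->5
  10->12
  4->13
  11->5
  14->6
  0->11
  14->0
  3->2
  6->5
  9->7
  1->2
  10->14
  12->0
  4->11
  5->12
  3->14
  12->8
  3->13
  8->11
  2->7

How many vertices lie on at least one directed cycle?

10

A vertex is on a directed cycle iff it belongs to a strongly connected component of size ≥ 2 (or has a self-loop).
The vertices on cycles are {0, 2, 5, 6, 7, 8, 10, 11, 12, 14} — 10 in total.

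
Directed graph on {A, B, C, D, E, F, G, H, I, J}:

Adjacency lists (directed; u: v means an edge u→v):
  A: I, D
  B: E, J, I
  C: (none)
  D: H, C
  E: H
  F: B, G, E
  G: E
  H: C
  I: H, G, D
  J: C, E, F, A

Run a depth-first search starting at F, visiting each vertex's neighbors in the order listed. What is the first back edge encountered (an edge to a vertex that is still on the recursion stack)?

DFS from F (visiting each vertex's neighbors in the order listed); mark gray on enter, black on exit:
F gray
  B gray
    E gray
      H gray
        C gray
        C black
      H black
    E black
    J gray
      J→C: C black — skip
      J→E: E black — skip
      J→F: F is gray → back edge
First back edge: J → F.

J->F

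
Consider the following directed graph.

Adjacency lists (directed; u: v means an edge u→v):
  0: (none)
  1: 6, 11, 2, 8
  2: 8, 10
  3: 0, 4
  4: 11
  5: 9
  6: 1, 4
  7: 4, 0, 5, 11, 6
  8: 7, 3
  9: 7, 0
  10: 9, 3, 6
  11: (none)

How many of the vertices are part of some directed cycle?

A vertex is on a directed cycle iff it belongs to a strongly connected component of size ≥ 2 (or has a self-loop).
The vertices on cycles are {1, 2, 5, 6, 7, 8, 9, 10} — 8 in total.

8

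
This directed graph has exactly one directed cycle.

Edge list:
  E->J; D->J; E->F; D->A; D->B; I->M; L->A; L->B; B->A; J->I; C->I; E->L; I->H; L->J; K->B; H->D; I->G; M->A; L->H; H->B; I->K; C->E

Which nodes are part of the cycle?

D, H, I, J

DFS with gray/black marking from I:
I gray
  K gray
    B gray
      A gray
      A black
    B black
  K black
  G gray
  G black
  H gray
    D gray
      D→B: B black — skip
      D→A: A black — skip
      J gray
        J→I: I is gray → back edge
Back edge closes the cycle I → H → D → J → I; its vertices are {D, H, I, J}.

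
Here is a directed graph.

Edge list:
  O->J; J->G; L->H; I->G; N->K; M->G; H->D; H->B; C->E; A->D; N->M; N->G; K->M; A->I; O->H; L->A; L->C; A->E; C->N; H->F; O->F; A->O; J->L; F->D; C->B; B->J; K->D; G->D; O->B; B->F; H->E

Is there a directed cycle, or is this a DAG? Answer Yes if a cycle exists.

Yes

DFS with white/gray/black marking, starting from I:
I gray
  G gray
    D gray
    D black
  G black
I black
A gray
  A→I: I black — skip
  O gray
    B gray
      J gray
        L gray
          L→A: A is gray → back edge
Back edge found, so a cycle exists: A → O → B → J → L → A.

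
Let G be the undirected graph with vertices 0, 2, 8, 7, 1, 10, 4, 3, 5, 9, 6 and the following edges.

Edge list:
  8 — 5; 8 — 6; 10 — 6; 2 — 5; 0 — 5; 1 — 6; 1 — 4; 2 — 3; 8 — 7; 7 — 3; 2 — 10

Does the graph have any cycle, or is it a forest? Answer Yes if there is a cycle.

Yes

DFS, tracking each vertex's parent; an edge to a visited non-parent vertex closes a cycle.
Start from 6:
visit 6 (parent –)
  visit 10 (parent 6)
    visit 2 (parent 10)
      visit 5 (parent 2)
        5–2: parent, skip
        visit 8 (parent 5)
          8–6: 6 visited and ≠ parent → cycle
Cycle: 6 – 10 – 2 – 5 – 8 – 6.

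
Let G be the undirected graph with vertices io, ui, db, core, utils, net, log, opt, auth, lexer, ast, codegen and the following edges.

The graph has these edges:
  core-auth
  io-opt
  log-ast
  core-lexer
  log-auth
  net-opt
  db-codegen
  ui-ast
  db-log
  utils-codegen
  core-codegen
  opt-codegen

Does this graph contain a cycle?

DFS, tracking each vertex's parent; an edge to a visited non-parent vertex closes a cycle.
Start from lexer:
visit lexer (parent –)
  visit core (parent lexer)
    visit auth (parent core)
      auth–core: parent, skip
      visit log (parent auth)
        visit ast (parent log)
          ast–log: parent, skip
          visit ui (parent ast)
            ui–ast: parent, skip
        visit db (parent log)
          db–log: parent, skip
          visit codegen (parent db)
            codegen–db: parent, skip
            visit utils (parent codegen)
              utils–codegen: parent, skip
            visit opt (parent codegen)
              visit net (parent opt)
                net–opt: parent, skip
              visit io (parent opt)
                io–opt: parent, skip
              opt–codegen: parent, skip
            codegen–core: core visited and ≠ parent → cycle
Cycle: core – auth – log – db – codegen – core.

Yes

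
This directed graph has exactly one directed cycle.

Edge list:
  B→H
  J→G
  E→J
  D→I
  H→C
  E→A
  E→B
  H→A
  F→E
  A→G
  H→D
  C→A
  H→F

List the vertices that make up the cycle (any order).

B, E, F, H

DFS with gray/black marking from E:
E gray
  A gray
    G gray
    G black
  A black
  J gray
    J→G: G black — skip
  J black
  B gray
    H gray
      C gray
        C→A: A black — skip
      C black
      F gray
        F→E: E is gray → back edge
Back edge closes the cycle E → B → H → F → E; its vertices are {B, E, F, H}.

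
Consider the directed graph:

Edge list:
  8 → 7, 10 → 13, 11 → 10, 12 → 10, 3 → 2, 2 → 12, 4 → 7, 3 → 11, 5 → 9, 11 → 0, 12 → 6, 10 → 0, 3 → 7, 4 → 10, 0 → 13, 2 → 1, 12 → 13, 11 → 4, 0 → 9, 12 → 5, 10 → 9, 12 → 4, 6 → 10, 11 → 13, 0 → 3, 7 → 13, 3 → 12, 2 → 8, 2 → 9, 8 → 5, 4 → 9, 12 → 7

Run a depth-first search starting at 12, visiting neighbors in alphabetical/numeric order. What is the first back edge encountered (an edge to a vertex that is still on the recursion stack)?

2→12

DFS from 12 (visiting neighbors in alphabetical/numeric order); mark gray on enter, black on exit:
12 gray
  4 gray
    7 gray
      13 gray
      13 black
    7 black
    9 gray
    9 black
    10 gray
      0 gray
        3 gray
          2 gray
            1 gray
            1 black
            8 gray
              5 gray
                5→9: 9 black — skip
              5 black
              8→7: 7 black — skip
            8 black
            2→9: 9 black — skip
            2→12: 12 is gray → back edge
First back edge: 2 → 12.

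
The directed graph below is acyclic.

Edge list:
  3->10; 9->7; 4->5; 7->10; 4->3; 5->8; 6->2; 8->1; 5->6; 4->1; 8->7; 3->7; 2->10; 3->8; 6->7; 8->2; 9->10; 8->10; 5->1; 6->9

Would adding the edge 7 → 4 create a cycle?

Yes

Adding 7→4 creates a cycle iff 4 can already reach 7.
Path from 4: 4 → 3 → 7.
So 4 → … → 7 → 4 is a cycle.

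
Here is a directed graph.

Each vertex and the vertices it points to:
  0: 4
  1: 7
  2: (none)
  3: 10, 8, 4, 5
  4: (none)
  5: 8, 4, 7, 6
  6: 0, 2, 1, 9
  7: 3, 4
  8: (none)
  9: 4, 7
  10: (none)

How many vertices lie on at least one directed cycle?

A vertex is on a directed cycle iff it belongs to a strongly connected component of size ≥ 2 (or has a self-loop).
The vertices on cycles are {1, 3, 5, 6, 7, 9} — 6 in total.

6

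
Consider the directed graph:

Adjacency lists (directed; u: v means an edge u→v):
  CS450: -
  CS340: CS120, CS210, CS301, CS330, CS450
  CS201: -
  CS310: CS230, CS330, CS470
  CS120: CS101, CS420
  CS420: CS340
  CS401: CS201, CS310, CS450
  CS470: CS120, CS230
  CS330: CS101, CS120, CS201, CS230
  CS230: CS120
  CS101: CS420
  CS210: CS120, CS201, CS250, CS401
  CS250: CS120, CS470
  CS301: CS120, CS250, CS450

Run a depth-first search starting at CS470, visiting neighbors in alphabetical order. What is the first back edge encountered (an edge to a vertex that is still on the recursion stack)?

CS340→CS120

DFS from CS470 (visiting neighbors in alphabetical order); mark gray on enter, black on exit:
CS470 gray
  CS120 gray
    CS101 gray
      CS420 gray
        CS340 gray
          CS340→CS120: CS120 is gray → back edge
First back edge: CS340 → CS120.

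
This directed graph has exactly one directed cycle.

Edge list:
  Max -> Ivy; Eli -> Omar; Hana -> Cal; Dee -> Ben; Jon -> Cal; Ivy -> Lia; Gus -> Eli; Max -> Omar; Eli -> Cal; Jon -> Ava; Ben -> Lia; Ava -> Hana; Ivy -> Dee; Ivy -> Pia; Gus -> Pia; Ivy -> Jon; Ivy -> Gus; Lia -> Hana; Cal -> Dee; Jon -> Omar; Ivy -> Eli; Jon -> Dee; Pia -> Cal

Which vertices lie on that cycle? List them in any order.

Ben, Cal, Dee, Lia, Hana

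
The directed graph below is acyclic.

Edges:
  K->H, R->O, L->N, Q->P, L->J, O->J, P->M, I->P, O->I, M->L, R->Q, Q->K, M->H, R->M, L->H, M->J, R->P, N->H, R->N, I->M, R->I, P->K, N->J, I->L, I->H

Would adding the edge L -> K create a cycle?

No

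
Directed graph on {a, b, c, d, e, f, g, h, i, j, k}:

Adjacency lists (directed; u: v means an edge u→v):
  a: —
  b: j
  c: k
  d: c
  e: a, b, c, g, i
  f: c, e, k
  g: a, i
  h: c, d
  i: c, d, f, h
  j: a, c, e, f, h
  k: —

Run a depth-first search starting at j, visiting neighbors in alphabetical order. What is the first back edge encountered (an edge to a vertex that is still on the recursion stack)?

b->j

DFS from j (visiting neighbors in alphabetical order); mark gray on enter, black on exit:
j gray
  a gray
  a black
  c gray
    k gray
    k black
  c black
  e gray
    e→a: a black — skip
    b gray
      b→j: j is gray → back edge
First back edge: b → j.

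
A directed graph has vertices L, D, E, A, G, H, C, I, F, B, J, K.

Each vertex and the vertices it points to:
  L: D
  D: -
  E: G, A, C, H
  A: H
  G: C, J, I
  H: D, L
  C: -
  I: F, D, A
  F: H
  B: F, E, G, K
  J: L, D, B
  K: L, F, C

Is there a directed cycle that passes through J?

Yes

J is on a cycle iff J can reach itself via ≥1 edge.
J → B → G → J — yes.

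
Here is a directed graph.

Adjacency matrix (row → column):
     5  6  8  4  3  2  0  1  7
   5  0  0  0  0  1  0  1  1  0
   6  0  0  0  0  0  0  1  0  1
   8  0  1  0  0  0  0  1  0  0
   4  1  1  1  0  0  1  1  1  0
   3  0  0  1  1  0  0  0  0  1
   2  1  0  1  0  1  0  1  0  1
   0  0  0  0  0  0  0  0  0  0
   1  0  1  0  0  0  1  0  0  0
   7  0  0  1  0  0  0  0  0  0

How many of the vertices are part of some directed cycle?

8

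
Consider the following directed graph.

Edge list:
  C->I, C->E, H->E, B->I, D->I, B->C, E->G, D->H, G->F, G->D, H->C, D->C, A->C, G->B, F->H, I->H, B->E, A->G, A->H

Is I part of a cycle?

Yes

I is on a cycle iff I can reach itself via ≥1 edge.
I → H → C → I — yes.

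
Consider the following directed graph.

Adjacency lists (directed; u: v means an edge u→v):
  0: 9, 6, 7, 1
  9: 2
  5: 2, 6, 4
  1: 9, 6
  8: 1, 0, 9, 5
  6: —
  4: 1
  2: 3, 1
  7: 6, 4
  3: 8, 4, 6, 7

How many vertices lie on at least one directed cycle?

9

A vertex is on a directed cycle iff it belongs to a strongly connected component of size ≥ 2 (or has a self-loop).
The vertices on cycles are {0, 1, 2, 3, 4, 5, 7, 8, 9} — 9 in total.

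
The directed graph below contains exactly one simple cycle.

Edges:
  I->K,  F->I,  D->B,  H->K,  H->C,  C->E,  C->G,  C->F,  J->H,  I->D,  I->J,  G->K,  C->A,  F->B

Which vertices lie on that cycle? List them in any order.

C, F, H, I, J

DFS with gray/black marking from C:
C gray
  E gray
  E black
  A gray
  A black
  G gray
    K gray
    K black
  G black
  F gray
    B gray
    B black
    I gray
      I→K: K black — skip
      D gray
        D→B: B black — skip
      D black
      J gray
        H gray
          H→C: C is gray → back edge
Back edge closes the cycle C → F → I → J → H → C; its vertices are {C, F, H, I, J}.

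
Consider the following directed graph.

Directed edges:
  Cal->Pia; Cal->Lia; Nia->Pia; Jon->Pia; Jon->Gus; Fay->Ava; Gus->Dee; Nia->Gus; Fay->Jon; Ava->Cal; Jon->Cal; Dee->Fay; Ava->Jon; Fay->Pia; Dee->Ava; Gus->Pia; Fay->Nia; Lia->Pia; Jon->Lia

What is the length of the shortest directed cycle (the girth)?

4

For each vertex v, BFS finds the shortest path from v back to v.
The shortest such closed walk is Dee → Fay → Nia → Gus → Dee, length 4.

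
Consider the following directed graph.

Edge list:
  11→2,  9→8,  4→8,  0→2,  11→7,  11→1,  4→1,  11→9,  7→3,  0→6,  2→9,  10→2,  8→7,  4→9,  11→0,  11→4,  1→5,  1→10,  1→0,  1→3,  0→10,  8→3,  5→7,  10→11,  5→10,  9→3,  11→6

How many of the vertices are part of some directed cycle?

6

A vertex is on a directed cycle iff it belongs to a strongly connected component of size ≥ 2 (or has a self-loop).
The vertices on cycles are {0, 1, 4, 5, 10, 11} — 6 in total.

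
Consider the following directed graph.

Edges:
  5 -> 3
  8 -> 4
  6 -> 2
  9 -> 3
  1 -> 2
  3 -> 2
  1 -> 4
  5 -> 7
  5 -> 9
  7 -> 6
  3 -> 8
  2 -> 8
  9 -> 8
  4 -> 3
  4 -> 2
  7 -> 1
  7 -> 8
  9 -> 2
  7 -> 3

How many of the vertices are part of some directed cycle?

A vertex is on a directed cycle iff it belongs to a strongly connected component of size ≥ 2 (or has a self-loop).
The vertices on cycles are {2, 3, 4, 8} — 4 in total.

4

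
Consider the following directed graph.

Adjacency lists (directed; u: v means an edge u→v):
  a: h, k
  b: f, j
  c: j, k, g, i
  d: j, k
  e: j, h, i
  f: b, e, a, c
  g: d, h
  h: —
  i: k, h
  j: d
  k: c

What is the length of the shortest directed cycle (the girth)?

For each vertex v, BFS finds the shortest path from v back to v.
The shortest such closed walk is f → b → f, length 2.

2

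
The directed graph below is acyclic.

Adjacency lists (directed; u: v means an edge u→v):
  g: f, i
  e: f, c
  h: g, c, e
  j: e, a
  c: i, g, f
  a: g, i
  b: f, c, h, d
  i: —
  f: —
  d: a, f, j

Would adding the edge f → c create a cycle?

Yes

Adding f→c creates a cycle iff c can already reach f.
Path from c: c → f.
So c → … → f → c is a cycle.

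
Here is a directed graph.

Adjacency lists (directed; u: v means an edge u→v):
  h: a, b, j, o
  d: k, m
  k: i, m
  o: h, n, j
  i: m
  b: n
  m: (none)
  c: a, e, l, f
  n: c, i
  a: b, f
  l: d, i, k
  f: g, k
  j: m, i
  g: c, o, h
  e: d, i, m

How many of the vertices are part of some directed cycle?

8

A vertex is on a directed cycle iff it belongs to a strongly connected component of size ≥ 2 (or has a self-loop).
The vertices on cycles are {a, b, c, f, g, h, n, o} — 8 in total.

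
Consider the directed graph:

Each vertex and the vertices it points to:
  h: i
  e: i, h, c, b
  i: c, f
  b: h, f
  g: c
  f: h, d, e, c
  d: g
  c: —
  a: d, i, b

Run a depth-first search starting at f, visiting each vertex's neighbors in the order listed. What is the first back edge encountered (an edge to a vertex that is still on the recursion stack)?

i->f

DFS from f (visiting each vertex's neighbors in the order listed); mark gray on enter, black on exit:
f gray
  h gray
    i gray
      c gray
      c black
      i→f: f is gray → back edge
First back edge: i → f.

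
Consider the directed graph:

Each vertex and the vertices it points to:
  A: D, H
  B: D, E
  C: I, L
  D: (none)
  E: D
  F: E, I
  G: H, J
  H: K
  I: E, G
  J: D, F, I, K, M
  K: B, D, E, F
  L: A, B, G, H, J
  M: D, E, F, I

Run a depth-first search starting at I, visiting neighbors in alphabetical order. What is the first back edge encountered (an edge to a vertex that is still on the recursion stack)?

F->I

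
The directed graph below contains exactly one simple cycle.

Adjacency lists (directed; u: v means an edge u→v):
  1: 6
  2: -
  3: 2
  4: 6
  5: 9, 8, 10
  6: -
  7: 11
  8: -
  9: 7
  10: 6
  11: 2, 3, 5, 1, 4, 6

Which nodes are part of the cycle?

DFS with gray/black marking from 11:
11 gray
  2 gray
  2 black
  3 gray
    3→2: 2 black — skip
  3 black
  5 gray
    9 gray
      7 gray
        7→11: 11 is gray → back edge
Back edge closes the cycle 11 → 5 → 9 → 7 → 11; its vertices are {5, 7, 9, 11}.

5, 7, 9, 11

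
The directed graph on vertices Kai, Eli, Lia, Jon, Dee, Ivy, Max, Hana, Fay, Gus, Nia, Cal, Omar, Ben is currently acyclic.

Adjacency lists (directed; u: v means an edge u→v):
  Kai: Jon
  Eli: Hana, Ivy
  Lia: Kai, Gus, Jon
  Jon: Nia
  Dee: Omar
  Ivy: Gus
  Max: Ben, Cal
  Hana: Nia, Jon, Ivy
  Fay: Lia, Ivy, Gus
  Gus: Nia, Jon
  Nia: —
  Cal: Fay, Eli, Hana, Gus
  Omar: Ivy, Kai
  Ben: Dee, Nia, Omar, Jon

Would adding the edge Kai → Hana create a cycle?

No

Adding Kai→Hana creates a cycle iff Hana can already reach Kai.
Explore from Hana: no path reaches Kai. The graph stays acyclic.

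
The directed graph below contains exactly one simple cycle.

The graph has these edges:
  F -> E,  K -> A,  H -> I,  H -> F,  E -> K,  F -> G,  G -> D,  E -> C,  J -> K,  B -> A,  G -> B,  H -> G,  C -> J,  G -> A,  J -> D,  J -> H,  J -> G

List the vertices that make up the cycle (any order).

DFS with gray/black marking from J:
J gray
  G gray
    B gray
      A gray
      A black
    B black
    G→A: A black — skip
    D gray
    D black
  G black
  J→D: D black — skip
  K gray
    K→A: A black — skip
  K black
  H gray
    I gray
    I black
    F gray
      F→G: G black — skip
      E gray
        E→K: K black — skip
        C gray
          C→J: J is gray → back edge
Back edge closes the cycle J → H → F → E → C → J; its vertices are {C, E, F, H, J}.

C, E, F, H, J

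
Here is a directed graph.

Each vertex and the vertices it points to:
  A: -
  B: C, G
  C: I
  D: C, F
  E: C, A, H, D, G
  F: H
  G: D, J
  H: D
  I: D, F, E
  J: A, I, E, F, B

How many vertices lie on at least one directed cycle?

9

A vertex is on a directed cycle iff it belongs to a strongly connected component of size ≥ 2 (or has a self-loop).
The vertices on cycles are {B, C, D, E, F, G, H, I, J} — 9 in total.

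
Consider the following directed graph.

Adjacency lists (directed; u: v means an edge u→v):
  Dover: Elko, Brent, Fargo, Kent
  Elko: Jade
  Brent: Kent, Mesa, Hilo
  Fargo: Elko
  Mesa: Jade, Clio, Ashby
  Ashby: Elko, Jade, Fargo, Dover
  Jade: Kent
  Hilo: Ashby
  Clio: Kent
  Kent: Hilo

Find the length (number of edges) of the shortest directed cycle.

4

For each vertex v, BFS finds the shortest path from v back to v.
The shortest such closed walk is Mesa → Ashby → Dover → Brent → Mesa, length 4.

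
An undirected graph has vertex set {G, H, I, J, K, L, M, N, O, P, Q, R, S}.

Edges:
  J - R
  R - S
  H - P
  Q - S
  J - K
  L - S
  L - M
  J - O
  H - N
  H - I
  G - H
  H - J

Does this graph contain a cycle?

DFS, tracking each vertex's parent; an edge to a visited non-parent vertex closes a cycle.
Start from J:
visit J (parent –)
  visit K (parent J)
    K–J: parent, skip
  visit R (parent J)
    visit S (parent R)
      S–R: parent, skip
      visit L (parent S)
        L–S: parent, skip
        visit M (parent L)
          M–L: parent, skip
      visit Q (parent S)
        Q–S: parent, skip
    R–J: parent, skip
  visit O (parent J)
    O–J: parent, skip
  visit H (parent J)
    visit N (parent H)
      N–H: parent, skip
    visit G (parent H)
      G–H: parent, skip
    H–J: parent, skip
    visit P (parent H)
      P–H: parent, skip
    visit I (parent H)
      I–H: parent, skip
No non-parent visited neighbor found — the graph is a forest.

No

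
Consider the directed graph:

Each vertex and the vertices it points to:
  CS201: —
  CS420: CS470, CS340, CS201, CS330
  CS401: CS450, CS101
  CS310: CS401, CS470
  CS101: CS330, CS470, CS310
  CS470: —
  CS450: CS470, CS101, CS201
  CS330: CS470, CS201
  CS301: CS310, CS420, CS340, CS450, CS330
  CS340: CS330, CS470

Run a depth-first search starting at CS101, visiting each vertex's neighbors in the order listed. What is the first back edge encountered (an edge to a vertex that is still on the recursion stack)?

CS450→CS101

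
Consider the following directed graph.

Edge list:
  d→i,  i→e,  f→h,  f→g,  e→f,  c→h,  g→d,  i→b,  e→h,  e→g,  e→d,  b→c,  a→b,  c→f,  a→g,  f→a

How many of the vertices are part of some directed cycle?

A vertex is on a directed cycle iff it belongs to a strongly connected component of size ≥ 2 (or has a self-loop).
The vertices on cycles are {a, b, c, d, e, f, g, i} — 8 in total.

8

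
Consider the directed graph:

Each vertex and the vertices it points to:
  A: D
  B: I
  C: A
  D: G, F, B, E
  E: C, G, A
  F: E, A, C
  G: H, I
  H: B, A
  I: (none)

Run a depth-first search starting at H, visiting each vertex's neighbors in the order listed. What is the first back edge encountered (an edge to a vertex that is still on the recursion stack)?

G->H

DFS from H (visiting each vertex's neighbors in the order listed); mark gray on enter, black on exit:
H gray
  B gray
    I gray
    I black
  B black
  A gray
    D gray
      G gray
        G→H: H is gray → back edge
First back edge: G → H.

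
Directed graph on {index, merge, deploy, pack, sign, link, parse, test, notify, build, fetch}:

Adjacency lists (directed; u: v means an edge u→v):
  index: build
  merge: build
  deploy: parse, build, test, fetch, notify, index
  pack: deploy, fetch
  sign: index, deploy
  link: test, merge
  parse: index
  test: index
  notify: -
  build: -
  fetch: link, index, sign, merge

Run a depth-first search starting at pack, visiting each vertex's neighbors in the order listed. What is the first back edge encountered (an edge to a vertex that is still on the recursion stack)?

sign->deploy

DFS from pack (visiting each vertex's neighbors in the order listed); mark gray on enter, black on exit:
pack gray
  deploy gray
    parse gray
      index gray
        build gray
        build black
      index black
    parse black
    deploy→build: build black — skip
    test gray
      test→index: index black — skip
    test black
    fetch gray
      link gray
        link→test: test black — skip
        merge gray
          merge→build: build black — skip
        merge black
      link black
      fetch→index: index black — skip
      sign gray
        sign→index: index black — skip
        sign→deploy: deploy is gray → back edge
First back edge: sign → deploy.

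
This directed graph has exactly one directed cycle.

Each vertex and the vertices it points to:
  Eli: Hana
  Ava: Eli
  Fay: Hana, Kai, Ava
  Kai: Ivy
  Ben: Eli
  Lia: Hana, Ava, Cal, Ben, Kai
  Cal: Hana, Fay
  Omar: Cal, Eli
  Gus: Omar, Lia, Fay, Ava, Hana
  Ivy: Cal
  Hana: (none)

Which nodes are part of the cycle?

DFS with gray/black marking from Fay:
Fay gray
  Hana gray
  Hana black
  Kai gray
    Ivy gray
      Cal gray
        Cal→Hana: Hana black — skip
        Cal→Fay: Fay is gray → back edge
Back edge closes the cycle Fay → Kai → Ivy → Cal → Fay; its vertices are {Cal, Fay, Ivy, Kai}.

Cal, Fay, Ivy, Kai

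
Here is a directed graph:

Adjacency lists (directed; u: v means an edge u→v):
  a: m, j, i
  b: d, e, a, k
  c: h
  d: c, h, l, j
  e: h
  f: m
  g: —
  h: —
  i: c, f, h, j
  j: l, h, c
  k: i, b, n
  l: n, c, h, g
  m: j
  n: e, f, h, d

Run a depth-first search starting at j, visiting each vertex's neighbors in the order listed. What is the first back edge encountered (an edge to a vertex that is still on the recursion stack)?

m→j

DFS from j (visiting each vertex's neighbors in the order listed); mark gray on enter, black on exit:
j gray
  l gray
    n gray
      e gray
        h gray
        h black
      e black
      f gray
        m gray
          m→j: j is gray → back edge
First back edge: m → j.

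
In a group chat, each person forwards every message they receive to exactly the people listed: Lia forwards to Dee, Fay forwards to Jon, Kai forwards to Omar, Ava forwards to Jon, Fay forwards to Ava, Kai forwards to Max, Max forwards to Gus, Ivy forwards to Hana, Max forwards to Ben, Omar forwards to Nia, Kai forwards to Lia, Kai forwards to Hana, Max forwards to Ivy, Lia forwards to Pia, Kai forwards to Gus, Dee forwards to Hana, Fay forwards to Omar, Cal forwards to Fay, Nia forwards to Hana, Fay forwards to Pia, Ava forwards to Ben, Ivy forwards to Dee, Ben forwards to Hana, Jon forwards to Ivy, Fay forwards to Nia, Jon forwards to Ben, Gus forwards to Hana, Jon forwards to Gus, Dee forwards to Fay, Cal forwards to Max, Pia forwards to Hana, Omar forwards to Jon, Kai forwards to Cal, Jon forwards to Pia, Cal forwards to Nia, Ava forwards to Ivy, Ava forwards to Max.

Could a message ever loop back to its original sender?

Yes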